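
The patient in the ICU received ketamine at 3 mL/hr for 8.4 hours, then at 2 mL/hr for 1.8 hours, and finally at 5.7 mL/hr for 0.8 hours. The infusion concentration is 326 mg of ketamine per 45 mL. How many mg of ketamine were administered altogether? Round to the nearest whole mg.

Concentration = 326 mg ÷ 45 mL = 7.244444 mg/mL
Stage 1: 3 mL/hr × 8.4 hr = 25.2 mL → 25.2 mL × 7.244444 mg/mL = 182.56 mg
Stage 2: 2 mL/hr × 1.8 hr = 3.6 mL → 3.6 mL × 7.244444 mg/mL = 26.08 mg
Stage 3: 5.7 mL/hr × 0.8 hr = 4.56 mL → 4.56 mL × 7.244444 mg/mL = 33.03467 mg
Total = 182.56 + 26.08 + 33.03467 = 241.6747 mg

242 mg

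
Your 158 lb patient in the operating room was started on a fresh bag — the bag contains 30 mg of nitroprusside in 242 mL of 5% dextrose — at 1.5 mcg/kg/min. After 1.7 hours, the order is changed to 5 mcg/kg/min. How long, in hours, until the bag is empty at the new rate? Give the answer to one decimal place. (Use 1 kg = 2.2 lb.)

0.9 hours

Initial rate:
Weight = 158 lb ÷ 2.2 lb/kg = 71.81818 kg
Dose = 1.5 mcg/kg/min × 71.81818 kg = 107.7273 mcg/min
107.7273 mcg/min × 60 min/hr = 6463.636 mcg/hr
Concentration = 30 mg ÷ 242 mL = 0.1239669 mg/mL = 123.9669 mcg/mL
Rate = 6463.636 mcg/hr ÷ 123.9669 mcg/mL = 52.14 mL/hr
Volume infused so far = 52.14 mL/hr × 1.7 hr = 88.638 mL
Volume remaining = 242 − 88.638 = 153.362 mL
New rate:
Dose = 5 mcg/kg/min × 71.81818 kg = 359.0909 mcg/min
359.0909 mcg/min × 60 min/hr = 21545.45 mcg/hr
Rate = 21545.45 mcg/hr ÷ 123.9669 mcg/mL = 173.8 mL/hr
Time remaining = 153.362 mL ÷ 173.8 mL/hr = 0.8824051 hr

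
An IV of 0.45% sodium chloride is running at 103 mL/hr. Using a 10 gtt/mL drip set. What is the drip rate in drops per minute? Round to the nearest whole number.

103 mL/hr ÷ 60 min/hr = 1.716667 mL/min
1.716667 mL/min × 10 gtt/mL = 17.16667 gtt/min

17 gtt/min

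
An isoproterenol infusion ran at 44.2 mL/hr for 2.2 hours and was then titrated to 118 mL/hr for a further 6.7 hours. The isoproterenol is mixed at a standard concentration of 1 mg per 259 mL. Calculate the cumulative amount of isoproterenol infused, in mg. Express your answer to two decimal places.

3.43 mg

Concentration = 1 mg ÷ 259 mL = 0.003861004 mg/mL
Stage 1: 44.2 mL/hr × 2.2 hr = 97.24 mL → 97.24 mL × 0.003861004 mg/mL = 0.375444 mg
Stage 2: 118 mL/hr × 6.7 hr = 790.6 mL → 790.6 mL × 0.003861004 mg/mL = 3.05251 mg
Total = 0.375444 + 3.05251 = 3.427954 mg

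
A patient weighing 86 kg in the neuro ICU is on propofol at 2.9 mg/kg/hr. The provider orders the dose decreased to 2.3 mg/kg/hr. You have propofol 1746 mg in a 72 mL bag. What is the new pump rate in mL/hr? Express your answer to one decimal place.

8.2 mL/hr

Dose = 2.3 mg/kg/hr × 86 kg = 197.8 mg/hr
Concentration = 1746 mg ÷ 72 mL = 24.25 mg/mL
Rate = 197.8 mg/hr ÷ 24.25 mg/mL = 8.156701 mL/hr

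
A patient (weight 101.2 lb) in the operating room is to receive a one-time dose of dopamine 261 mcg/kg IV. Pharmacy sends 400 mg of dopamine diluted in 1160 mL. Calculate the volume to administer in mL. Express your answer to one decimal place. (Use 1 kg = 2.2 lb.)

34.8 mL

Weight = 101.2 lb ÷ 2.2 lb/kg = 46 kg
Dose = 261 mcg/kg × 46 kg = 12006 mcg
Concentration = 400 mg ÷ 1160 mL = 0.3448276 mg/mL = 344.8276 mcg/mL
Volume = 12006 mcg ÷ 344.8276 mcg/mL = 34.8174 mL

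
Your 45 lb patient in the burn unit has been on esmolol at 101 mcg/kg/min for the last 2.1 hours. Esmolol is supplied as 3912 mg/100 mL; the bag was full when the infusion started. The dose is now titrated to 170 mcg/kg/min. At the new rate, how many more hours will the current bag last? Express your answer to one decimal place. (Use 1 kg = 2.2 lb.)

17.5 hours

Initial rate:
Weight = 45 lb ÷ 2.2 lb/kg = 20.45455 kg
Dose = 101 mcg/kg/min × 20.45455 kg = 2065.909 mcg/min
2065.909 mcg/min × 60 min/hr = 123954.5 mcg/hr
Concentration = 3912 mg ÷ 100 mL = 39.12 mg/mL = 39120 mcg/mL
Rate = 123954.5 mcg/hr ÷ 39120 mcg/mL = 3.168572 mL/hr
Volume infused so far = 3.168572 mL/hr × 2.1 hr = 6.654002 mL
Volume remaining = 100 − 6.654002 = 93.346 mL
New rate:
Dose = 170 mcg/kg/min × 20.45455 kg = 3477.273 mcg/min
3477.273 mcg/min × 60 min/hr = 208636.4 mcg/hr
Rate = 208636.4 mcg/hr ÷ 39120 mcg/mL = 5.33324 mL/hr
Time remaining = 93.346 mL ÷ 5.33324 mL/hr = 17.50268 hr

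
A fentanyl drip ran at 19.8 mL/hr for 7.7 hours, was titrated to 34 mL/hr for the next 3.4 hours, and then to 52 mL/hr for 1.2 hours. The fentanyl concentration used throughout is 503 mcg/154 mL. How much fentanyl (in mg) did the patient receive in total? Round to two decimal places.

Concentration = 503 mcg ÷ 154 mL = 3.266234 mcg/mL
Stage 1: 19.8 mL/hr × 7.7 hr = 152.46 mL → 152.46 mL × 3.266234 mcg/mL = 497.97 mcg
Stage 2: 34 mL/hr × 3.4 hr = 115.6 mL → 115.6 mL × 3.266234 mcg/mL = 377.5766 mcg
Stage 3: 52 mL/hr × 1.2 hr = 62.4 mL → 62.4 mL × 3.266234 mcg/mL = 203.813 mcg
Total = 497.97 + 377.5766 + 203.813 = 1079.36 mcg = 1.07936 mg

1.08 mg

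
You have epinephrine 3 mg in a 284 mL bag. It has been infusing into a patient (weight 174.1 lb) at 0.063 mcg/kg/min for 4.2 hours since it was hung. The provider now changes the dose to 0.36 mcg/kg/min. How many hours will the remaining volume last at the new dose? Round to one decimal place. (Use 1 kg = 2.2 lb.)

1.0 hours

Initial rate:
Weight = 174.1 lb ÷ 2.2 lb/kg = 79.13636 kg
Dose = 0.063 mcg/kg/min × 79.13636 kg = 4.985591 mcg/min
4.985591 mcg/min × 60 min/hr = 299.1355 mcg/hr
Concentration = 3 mg ÷ 284 mL = 0.01056338 mg/mL = 10.56338 mcg/mL
Rate = 299.1355 mcg/hr ÷ 10.56338 mcg/mL = 28.31816 mL/hr
Volume infused so far = 28.31816 mL/hr × 4.2 hr = 118.9363 mL
Volume remaining = 284 − 118.9363 = 165.0637 mL
New rate:
Dose = 0.36 mcg/kg/min × 79.13636 kg = 28.48909 mcg/min
28.48909 mcg/min × 60 min/hr = 1709.345 mcg/hr
Rate = 1709.345 mcg/hr ÷ 10.56338 mcg/mL = 161.818 mL/hr
Time remaining = 165.0637 mL ÷ 161.818 mL/hr = 1.020058 hr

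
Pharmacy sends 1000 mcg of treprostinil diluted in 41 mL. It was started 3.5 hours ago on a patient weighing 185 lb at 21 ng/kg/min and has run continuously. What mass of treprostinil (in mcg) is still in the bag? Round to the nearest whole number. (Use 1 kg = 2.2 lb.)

Weight = 185 lb ÷ 2.2 lb/kg = 84.09091 kg
Dose = 21 ng/kg/min × 84.09091 kg = 1765.909 ng/min
1765.909 ng/min × 60 min/hr = 105954.5 ng/hr
Concentration = 1000 mcg ÷ 41 mL = 24.39024 mcg/mL = 24390.24 ng/mL
Rate = 105954.5 ng/hr ÷ 24390.24 ng/mL = 4.344136 mL/hr
Volume infused = 4.344136 mL/hr × 3.5 hr = 15.20448 mL
Volume remaining = 41 − 15.20448 = 25.79552 mL
Drug remaining = 25.79552 mL × 24390.24 ng/mL = 629159.1 ng = 629.1591 mcg

629 mcg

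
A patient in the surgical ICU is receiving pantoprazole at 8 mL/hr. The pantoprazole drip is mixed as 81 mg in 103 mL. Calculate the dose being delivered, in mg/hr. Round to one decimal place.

Concentration = 81 mg ÷ 103 mL = 0.7864078 mg/mL
Drug rate = 8 mL/hr × 0.7864078 mg/mL = 6.291262 mg/hr

6.3 mg/hr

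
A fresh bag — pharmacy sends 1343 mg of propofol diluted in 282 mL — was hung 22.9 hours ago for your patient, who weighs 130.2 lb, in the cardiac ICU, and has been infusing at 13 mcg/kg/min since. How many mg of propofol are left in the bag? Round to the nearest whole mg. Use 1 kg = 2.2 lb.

Weight = 130.2 lb ÷ 2.2 lb/kg = 59.18182 kg
Dose = 13 mcg/kg/min × 59.18182 kg = 769.3636 mcg/min
769.3636 mcg/min × 60 min/hr = 46161.82 mcg/hr
Concentration = 1343 mg ÷ 282 mL = 4.762411 mg/mL = 4762.411 mcg/mL
Rate = 46161.82 mcg/hr ÷ 4762.411 mcg/mL = 9.692951 mL/hr
Volume infused = 9.692951 mL/hr × 22.9 hr = 221.9686 mL
Volume remaining = 282 − 221.9686 = 60.03143 mL
Drug remaining = 60.03143 mL × 4762.411 mcg/mL = 285894.4 mcg = 285.8944 mg

286 mg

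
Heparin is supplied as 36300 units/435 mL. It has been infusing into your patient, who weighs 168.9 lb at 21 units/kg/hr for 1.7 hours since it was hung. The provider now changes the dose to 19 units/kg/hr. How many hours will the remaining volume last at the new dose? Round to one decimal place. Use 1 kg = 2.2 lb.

Initial rate:
Weight = 168.9 lb ÷ 2.2 lb/kg = 76.77273 kg
Dose = 21 units/kg/hr × 76.77273 kg = 1612.227 units/hr
Concentration = 36300 units ÷ 435 mL = 83.44828 units/mL
Rate = 1612.227 units/hr ÷ 83.44828 units/mL = 19.32008 mL/hr
Volume infused so far = 19.32008 mL/hr × 1.7 hr = 32.84413 mL
Volume remaining = 435 − 32.84413 = 402.1559 mL
New rate:
Dose = 19 units/kg/hr × 76.77273 kg = 1458.682 units/hr
Rate = 1458.682 units/hr ÷ 83.44828 units/mL = 17.48007 mL/hr
Time remaining = 402.1559 mL ÷ 17.48007 mL/hr = 23.00653 hr

23.0 hours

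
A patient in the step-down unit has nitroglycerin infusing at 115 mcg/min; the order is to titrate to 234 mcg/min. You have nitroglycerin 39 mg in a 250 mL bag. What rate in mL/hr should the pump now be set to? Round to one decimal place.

90.0 mL/hr

234 mcg/min × 60 min/hr = 14040 mcg/hr
Concentration = 39 mg ÷ 250 mL = 0.156 mg/mL = 156 mcg/mL
Rate = 14040 mcg/hr ÷ 156 mcg/mL = 90 mL/hr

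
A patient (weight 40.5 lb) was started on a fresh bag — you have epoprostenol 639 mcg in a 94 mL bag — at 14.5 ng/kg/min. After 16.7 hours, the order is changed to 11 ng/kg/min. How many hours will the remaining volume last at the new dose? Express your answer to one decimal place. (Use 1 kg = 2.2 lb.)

Initial rate:
Weight = 40.5 lb ÷ 2.2 lb/kg = 18.40909 kg
Dose = 14.5 ng/kg/min × 18.40909 kg = 266.9318 ng/min
266.9318 ng/min × 60 min/hr = 16015.91 ng/hr
Concentration = 639 mcg ÷ 94 mL = 6.797872 mcg/mL = 6797.872 ng/mL
Rate = 16015.91 ng/hr ÷ 6797.872 ng/mL = 2.356018 mL/hr
Volume infused so far = 2.356018 mL/hr × 16.7 hr = 39.3455 mL
Volume remaining = 94 − 39.3455 = 54.6545 mL
New rate:
Dose = 11 ng/kg/min × 18.40909 kg = 202.5 ng/min
202.5 ng/min × 60 min/hr = 12150 ng/hr
Rate = 12150 ng/hr ÷ 6797.872 ng/mL = 1.787324 mL/hr
Time remaining = 54.6545 mL ÷ 1.787324 mL/hr = 30.57896 hr

30.6 hours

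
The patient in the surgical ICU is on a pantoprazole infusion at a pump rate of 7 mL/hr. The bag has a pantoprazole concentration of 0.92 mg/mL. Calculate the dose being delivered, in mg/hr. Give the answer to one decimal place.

Drug rate = 7 mL/hr × 0.92 mg/mL = 6.44 mg/hr

6.4 mg/hr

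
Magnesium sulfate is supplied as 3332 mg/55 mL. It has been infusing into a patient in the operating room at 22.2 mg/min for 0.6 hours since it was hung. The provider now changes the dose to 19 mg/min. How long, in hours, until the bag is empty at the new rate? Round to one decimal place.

2.2 hours

Initial rate:
22.2 mg/min × 60 min/hr = 1332 mg/hr
Concentration = 3332 mg ÷ 55 mL = 60.58182 mg/mL
Rate = 1332 mg/hr ÷ 60.58182 mg/mL = 21.98679 mL/hr
Volume infused so far = 21.98679 mL/hr × 0.6 hr = 13.19208 mL
Volume remaining = 55 − 13.19208 = 41.80792 mL
New rate:
19 mg/min × 60 min/hr = 1140 mg/hr
Rate = 1140 mg/hr ÷ 60.58182 mg/mL = 18.81753 mL/hr
Time remaining = 41.80792 mL ÷ 18.81753 mL/hr = 2.221754 hr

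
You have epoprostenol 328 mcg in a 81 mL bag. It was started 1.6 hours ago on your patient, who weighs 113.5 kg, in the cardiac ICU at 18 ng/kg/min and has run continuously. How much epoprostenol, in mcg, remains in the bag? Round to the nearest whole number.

132 mcg

Dose = 18 ng/kg/min × 113.5 kg = 2043 ng/min
2043 ng/min × 60 min/hr = 122580 ng/hr
Concentration = 328 mcg ÷ 81 mL = 4.049383 mcg/mL = 4049.383 ng/mL
Rate = 122580 ng/hr ÷ 4049.383 ng/mL = 30.27128 mL/hr
Volume infused = 30.27128 mL/hr × 1.6 hr = 48.43405 mL
Volume remaining = 81 − 48.43405 = 32.56595 mL
Drug remaining = 32.56595 mL × 4049.383 ng/mL = 131872 ng = 131.872 mcg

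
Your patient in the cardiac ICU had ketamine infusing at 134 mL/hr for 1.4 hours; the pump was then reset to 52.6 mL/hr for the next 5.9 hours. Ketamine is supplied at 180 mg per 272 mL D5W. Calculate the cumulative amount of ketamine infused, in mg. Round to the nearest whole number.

Concentration = 180 mg ÷ 272 mL = 0.6617647 mg/mL
Stage 1: 134 mL/hr × 1.4 hr = 187.6 mL → 187.6 mL × 0.6617647 mg/mL = 124.1471 mg
Stage 2: 52.6 mL/hr × 5.9 hr = 310.34 mL → 310.34 mL × 0.6617647 mg/mL = 205.3721 mg
Total = 124.1471 + 205.3721 = 329.5191 mg

330 mg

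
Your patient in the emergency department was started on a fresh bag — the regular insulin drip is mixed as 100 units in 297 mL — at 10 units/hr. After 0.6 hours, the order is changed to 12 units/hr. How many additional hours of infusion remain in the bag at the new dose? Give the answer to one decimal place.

Initial rate:
Concentration = 100 units ÷ 297 mL = 0.3367003 units/mL
Rate = 10 units/hr ÷ 0.3367003 units/mL = 29.7 mL/hr
Volume infused so far = 29.7 mL/hr × 0.6 hr = 17.82 mL
Volume remaining = 297 − 17.82 = 279.18 mL
New rate:
Rate = 12 units/hr ÷ 0.3367003 units/mL = 35.64 mL/hr
Time remaining = 279.18 mL ÷ 35.64 mL/hr = 7.833333 hr

7.8 hours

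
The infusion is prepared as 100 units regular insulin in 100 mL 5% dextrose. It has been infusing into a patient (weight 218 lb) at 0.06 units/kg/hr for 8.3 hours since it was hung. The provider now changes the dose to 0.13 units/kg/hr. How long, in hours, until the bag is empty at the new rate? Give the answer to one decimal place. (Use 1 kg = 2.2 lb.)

3.9 hours

Initial rate:
Weight = 218 lb ÷ 2.2 lb/kg = 99.09091 kg
Dose = 0.06 units/kg/hr × 99.09091 kg = 5.945455 units/hr
Concentration = 100 units ÷ 100 mL = 1 units/mL
Rate = 5.945455 units/hr ÷ 1 units/mL = 5.945455 mL/hr
Volume infused so far = 5.945455 mL/hr × 8.3 hr = 49.34727 mL
Volume remaining = 100 − 49.34727 = 50.65273 mL
New rate:
Dose = 0.13 units/kg/hr × 99.09091 kg = 12.88182 units/hr
Rate = 12.88182 units/hr ÷ 1 units/mL = 12.88182 mL/hr
Time remaining = 50.65273 mL ÷ 12.88182 mL/hr = 3.93211 hr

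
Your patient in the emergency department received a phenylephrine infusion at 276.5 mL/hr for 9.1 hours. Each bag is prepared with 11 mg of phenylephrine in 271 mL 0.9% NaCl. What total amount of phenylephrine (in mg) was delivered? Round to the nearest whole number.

Concentration = 11 mg ÷ 271 mL = 0.04059041 mg/mL = 40.59041 mcg/mL
Drug rate = 276.5 mL/hr × 40.59041 mcg/mL = 11223.25 mcg/hr
Total = 11223.25 mcg/hr × 9.1 hr = 102131.5 mcg = 102.1315 mg

102 mg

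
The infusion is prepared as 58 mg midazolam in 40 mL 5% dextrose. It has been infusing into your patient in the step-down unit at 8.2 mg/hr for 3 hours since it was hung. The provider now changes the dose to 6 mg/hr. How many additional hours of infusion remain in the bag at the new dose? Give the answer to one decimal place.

5.6 hours

Initial rate:
Concentration = 58 mg ÷ 40 mL = 1.45 mg/mL
Rate = 8.2 mg/hr ÷ 1.45 mg/mL = 5.655172 mL/hr
Volume infused so far = 5.655172 mL/hr × 3 hr = 16.96552 mL
Volume remaining = 40 − 16.96552 = 23.03448 mL
New rate:
Rate = 6 mg/hr ÷ 1.45 mg/mL = 4.137931 mL/hr
Time remaining = 23.03448 mL ÷ 4.137931 mL/hr = 5.566667 hr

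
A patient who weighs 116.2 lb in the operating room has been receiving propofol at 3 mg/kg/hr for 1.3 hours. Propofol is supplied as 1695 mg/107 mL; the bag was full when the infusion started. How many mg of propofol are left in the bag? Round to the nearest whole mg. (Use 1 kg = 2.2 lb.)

1489 mg

Weight = 116.2 lb ÷ 2.2 lb/kg = 52.81818 kg
Dose = 3 mg/kg/hr × 52.81818 kg = 158.4545 mg/hr
Concentration = 1695 mg ÷ 107 mL = 15.84112 mg/mL
Rate = 158.4545 mg/hr ÷ 15.84112 mg/mL = 10.00274 mL/hr
Volume infused = 10.00274 mL/hr × 1.3 hr = 13.00356 mL
Volume remaining = 107 − 13.00356 = 93.99644 mL
Drug remaining = 93.99644 mL × 15.84112 mg/mL = 1489.009 mg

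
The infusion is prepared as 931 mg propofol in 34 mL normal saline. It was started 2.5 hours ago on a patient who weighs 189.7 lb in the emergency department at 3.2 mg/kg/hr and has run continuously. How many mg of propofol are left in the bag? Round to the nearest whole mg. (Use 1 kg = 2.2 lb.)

Weight = 189.7 lb ÷ 2.2 lb/kg = 86.22727 kg
Dose = 3.2 mg/kg/hr × 86.22727 kg = 275.9273 mg/hr
Concentration = 931 mg ÷ 34 mL = 27.38235 mg/mL
Rate = 275.9273 mg/hr ÷ 27.38235 mg/mL = 10.07683 mL/hr
Volume infused = 10.07683 mL/hr × 2.5 hr = 25.19207 mL
Volume remaining = 34 − 25.19207 = 8.807929 mL
Drug remaining = 8.807929 mL × 27.38235 mg/mL = 241.1818 mg

241 mg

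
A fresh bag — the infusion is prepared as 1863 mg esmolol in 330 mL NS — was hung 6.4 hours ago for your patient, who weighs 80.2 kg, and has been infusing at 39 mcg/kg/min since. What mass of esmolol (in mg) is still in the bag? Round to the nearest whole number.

662 mg

Dose = 39 mcg/kg/min × 80.2 kg = 3127.8 mcg/min
3127.8 mcg/min × 60 min/hr = 187668 mcg/hr
Concentration = 1863 mg ÷ 330 mL = 5.645455 mg/mL = 5645.455 mcg/mL
Rate = 187668 mcg/hr ÷ 5645.455 mcg/mL = 33.24232 mL/hr
Volume infused = 33.24232 mL/hr × 6.4 hr = 212.7508 mL
Volume remaining = 330 − 212.7508 = 117.2492 mL
Drug remaining = 117.2492 mL × 5645.455 mcg/mL = 661924.8 mcg = 661.9248 mg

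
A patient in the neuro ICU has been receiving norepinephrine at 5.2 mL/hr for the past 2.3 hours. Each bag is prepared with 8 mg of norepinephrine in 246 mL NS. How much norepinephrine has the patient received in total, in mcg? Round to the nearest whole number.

389 mcg

Concentration = 8 mg ÷ 246 mL = 0.03252033 mg/mL = 32.52033 mcg/mL
Drug rate = 5.2 mL/hr × 32.52033 mcg/mL = 169.1057 mcg/hr
Total = 169.1057 mcg/hr × 2.3 hr = 388.9431 mcg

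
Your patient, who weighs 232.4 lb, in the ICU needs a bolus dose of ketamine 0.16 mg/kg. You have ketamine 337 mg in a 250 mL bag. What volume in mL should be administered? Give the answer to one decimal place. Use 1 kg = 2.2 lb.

Weight = 232.4 lb ÷ 2.2 lb/kg = 105.6364 kg
Dose = 0.16 mg/kg × 105.6364 kg = 16.90182 mg
Concentration = 337 mg ÷ 250 mL = 1.348 mg/mL
Volume = 16.90182 mg ÷ 1.348 mg/mL = 12.53844 mL

12.5 mL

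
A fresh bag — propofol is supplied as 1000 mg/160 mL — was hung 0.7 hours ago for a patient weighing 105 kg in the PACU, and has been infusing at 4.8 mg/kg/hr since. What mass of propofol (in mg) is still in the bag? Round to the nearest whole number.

647 mg

Dose = 4.8 mg/kg/hr × 105 kg = 504 mg/hr
Concentration = 1000 mg ÷ 160 mL = 6.25 mg/mL
Rate = 504 mg/hr ÷ 6.25 mg/mL = 80.64 mL/hr
Volume infused = 80.64 mL/hr × 0.7 hr = 56.448 mL
Volume remaining = 160 − 56.448 = 103.552 mL
Drug remaining = 103.552 mL × 6.25 mg/mL = 647.2 mg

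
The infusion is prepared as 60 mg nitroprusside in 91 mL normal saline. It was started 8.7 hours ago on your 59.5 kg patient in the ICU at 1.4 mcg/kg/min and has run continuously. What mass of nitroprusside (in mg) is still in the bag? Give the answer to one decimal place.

16.5 mg

Dose = 1.4 mcg/kg/min × 59.5 kg = 83.3 mcg/min
83.3 mcg/min × 60 min/hr = 4998 mcg/hr
Concentration = 60 mg ÷ 91 mL = 0.6593407 mg/mL = 659.3407 mcg/mL
Rate = 4998 mcg/hr ÷ 659.3407 mcg/mL = 7.5803 mL/hr
Volume infused = 7.5803 mL/hr × 8.7 hr = 65.94861 mL
Volume remaining = 91 − 65.94861 = 25.05139 mL
Drug remaining = 25.05139 mL × 659.3407 mcg/mL = 16517.4 mcg = 16.5174 mg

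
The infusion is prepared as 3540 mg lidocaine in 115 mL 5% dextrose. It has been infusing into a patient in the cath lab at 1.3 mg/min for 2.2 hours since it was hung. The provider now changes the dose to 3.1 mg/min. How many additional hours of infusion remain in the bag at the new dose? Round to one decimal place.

18.1 hours

Initial rate:
1.3 mg/min × 60 min/hr = 78 mg/hr
Concentration = 3540 mg ÷ 115 mL = 30.78261 mg/mL
Rate = 78 mg/hr ÷ 30.78261 mg/mL = 2.533898 mL/hr
Volume infused so far = 2.533898 mL/hr × 2.2 hr = 5.574576 mL
Volume remaining = 115 − 5.574576 = 109.4254 mL
New rate:
3.1 mg/min × 60 min/hr = 186 mg/hr
Rate = 186 mg/hr ÷ 30.78261 mg/mL = 6.042373 mL/hr
Time remaining = 109.4254 mL ÷ 6.042373 mL/hr = 18.10968 hr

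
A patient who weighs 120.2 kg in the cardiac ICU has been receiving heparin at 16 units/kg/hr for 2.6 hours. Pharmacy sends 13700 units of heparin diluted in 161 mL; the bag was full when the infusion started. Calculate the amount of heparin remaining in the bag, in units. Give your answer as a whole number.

Dose = 16 units/kg/hr × 120.2 kg = 1923.2 units/hr
Concentration = 13700 units ÷ 161 mL = 85.09317 units/mL
Rate = 1923.2 units/hr ÷ 85.09317 units/mL = 22.60111 mL/hr
Volume infused = 22.60111 mL/hr × 2.6 hr = 58.76288 mL
Volume remaining = 161 − 58.76288 = 102.2371 mL
Drug remaining = 102.2371 mL × 85.09317 units/mL = 8699.68 units

8700 units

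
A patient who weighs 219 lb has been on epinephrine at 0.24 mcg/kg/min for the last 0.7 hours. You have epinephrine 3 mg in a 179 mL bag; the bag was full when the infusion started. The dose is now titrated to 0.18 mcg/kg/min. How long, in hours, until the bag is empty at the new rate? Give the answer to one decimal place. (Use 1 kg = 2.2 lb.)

1.9 hours

Initial rate:
Weight = 219 lb ÷ 2.2 lb/kg = 99.54545 kg
Dose = 0.24 mcg/kg/min × 99.54545 kg = 23.89091 mcg/min
23.89091 mcg/min × 60 min/hr = 1433.455 mcg/hr
Concentration = 3 mg ÷ 179 mL = 0.01675978 mg/mL = 16.75978 mcg/mL
Rate = 1433.455 mcg/hr ÷ 16.75978 mcg/mL = 85.52945 mL/hr
Volume infused so far = 85.52945 mL/hr × 0.7 hr = 59.87062 mL
Volume remaining = 179 − 59.87062 = 119.1294 mL
New rate:
Dose = 0.18 mcg/kg/min × 99.54545 kg = 17.91818 mcg/min
17.91818 mcg/min × 60 min/hr = 1075.091 mcg/hr
Rate = 1075.091 mcg/hr ÷ 16.75978 mcg/mL = 64.14709 mL/hr
Time remaining = 119.1294 mL ÷ 64.14709 mL/hr = 1.857128 hr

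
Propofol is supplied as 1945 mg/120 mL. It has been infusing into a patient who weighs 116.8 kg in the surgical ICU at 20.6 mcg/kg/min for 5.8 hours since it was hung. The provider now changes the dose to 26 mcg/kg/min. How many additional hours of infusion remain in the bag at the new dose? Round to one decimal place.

6.1 hours

Initial rate:
Dose = 20.6 mcg/kg/min × 116.8 kg = 2406.08 mcg/min
2406.08 mcg/min × 60 min/hr = 144364.8 mcg/hr
Concentration = 1945 mg ÷ 120 mL = 16.20833 mg/mL = 16208.33 mcg/mL
Rate = 144364.8 mcg/hr ÷ 16208.33 mcg/mL = 8.906826 mL/hr
Volume infused so far = 8.906826 mL/hr × 5.8 hr = 51.65959 mL
Volume remaining = 120 − 51.65959 = 68.34041 mL
New rate:
Dose = 26 mcg/kg/min × 116.8 kg = 3036.8 mcg/min
3036.8 mcg/min × 60 min/hr = 182208 mcg/hr
Rate = 182208 mcg/hr ÷ 16208.33 mcg/mL = 11.24162 mL/hr
Time remaining = 68.34041 mL ÷ 11.24162 mL/hr = 6.079229 hr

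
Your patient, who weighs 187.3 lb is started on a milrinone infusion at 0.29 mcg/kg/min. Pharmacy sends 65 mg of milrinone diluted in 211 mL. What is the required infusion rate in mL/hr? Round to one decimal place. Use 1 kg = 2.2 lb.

4.8 mL/hr

Weight = 187.3 lb ÷ 2.2 lb/kg = 85.13636 kg
Dose = 0.29 mcg/kg/min × 85.13636 kg = 24.68955 mcg/min
24.68955 mcg/min × 60 min/hr = 1481.373 mcg/hr
Concentration = 65 mg ÷ 211 mL = 0.3080569 mg/mL = 308.0569 mcg/mL
Rate = 1481.373 mcg/hr ÷ 308.0569 mcg/mL = 4.808764 mL/hr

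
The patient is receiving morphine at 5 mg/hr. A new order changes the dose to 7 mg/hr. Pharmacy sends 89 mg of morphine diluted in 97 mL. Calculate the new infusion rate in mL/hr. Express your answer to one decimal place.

Concentration = 89 mg ÷ 97 mL = 0.9175258 mg/mL
Rate = 7 mg/hr ÷ 0.9175258 mg/mL = 7.629213 mL/hr

7.6 mL/hr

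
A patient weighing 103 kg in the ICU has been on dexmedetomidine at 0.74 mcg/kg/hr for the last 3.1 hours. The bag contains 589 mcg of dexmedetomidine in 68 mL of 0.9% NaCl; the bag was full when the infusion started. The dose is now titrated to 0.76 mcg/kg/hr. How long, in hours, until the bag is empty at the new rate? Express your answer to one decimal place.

4.5 hours

Initial rate:
Dose = 0.74 mcg/kg/hr × 103 kg = 76.22 mcg/hr
Concentration = 589 mcg ÷ 68 mL = 8.661765 mcg/mL
Rate = 76.22 mcg/hr ÷ 8.661765 mcg/mL = 8.799593 mL/hr
Volume infused so far = 8.799593 mL/hr × 3.1 hr = 27.27874 mL
Volume remaining = 68 − 27.27874 = 40.72126 mL
New rate:
Dose = 0.76 mcg/kg/hr × 103 kg = 78.28 mcg/hr
Rate = 78.28 mcg/hr ÷ 8.661765 mcg/mL = 9.037419 mL/hr
Time remaining = 40.72126 mL ÷ 9.037419 mL/hr = 4.505851 hr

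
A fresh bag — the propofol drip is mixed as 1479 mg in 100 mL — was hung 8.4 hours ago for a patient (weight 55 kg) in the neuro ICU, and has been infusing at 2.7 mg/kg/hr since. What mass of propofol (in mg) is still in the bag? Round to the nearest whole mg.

232 mg

Dose = 2.7 mg/kg/hr × 55 kg = 148.5 mg/hr
Concentration = 1479 mg ÷ 100 mL = 14.79 mg/mL
Rate = 148.5 mg/hr ÷ 14.79 mg/mL = 10.04057 mL/hr
Volume infused = 10.04057 mL/hr × 8.4 hr = 84.34077 mL
Volume remaining = 100 − 84.34077 = 15.65923 mL
Drug remaining = 15.65923 mL × 14.79 mg/mL = 231.6 mg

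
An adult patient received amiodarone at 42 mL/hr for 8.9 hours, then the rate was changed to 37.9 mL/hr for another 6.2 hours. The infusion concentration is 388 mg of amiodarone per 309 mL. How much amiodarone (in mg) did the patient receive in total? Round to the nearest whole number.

764 mg

Concentration = 388 mg ÷ 309 mL = 1.255663 mg/mL
Stage 1: 42 mL/hr × 8.9 hr = 373.8 mL → 373.8 mL × 1.255663 mg/mL = 469.367 mg
Stage 2: 37.9 mL/hr × 6.2 hr = 234.98 mL → 234.98 mL × 1.255663 mg/mL = 295.0558 mg
Total = 469.367 + 295.0558 = 764.4228 mg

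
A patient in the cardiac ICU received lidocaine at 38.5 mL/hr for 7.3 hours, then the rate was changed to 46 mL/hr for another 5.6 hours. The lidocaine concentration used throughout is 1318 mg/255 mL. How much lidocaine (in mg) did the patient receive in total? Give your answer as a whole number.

2784 mg

Concentration = 1318 mg ÷ 255 mL = 5.168627 mg/mL
Stage 1: 38.5 mL/hr × 7.3 hr = 281.05 mL → 281.05 mL × 5.168627 mg/mL = 1452.643 mg
Stage 2: 46 mL/hr × 5.6 hr = 257.6 mL → 257.6 mL × 5.168627 mg/mL = 1331.438 mg
Total = 1452.643 + 1331.438 = 2784.081 mg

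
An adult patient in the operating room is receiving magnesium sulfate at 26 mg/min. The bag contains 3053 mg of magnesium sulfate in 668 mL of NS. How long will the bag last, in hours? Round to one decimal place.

26 mg/min × 60 min/hr = 1560 mg/hr
Concentration = 3053 mg ÷ 668 mL = 4.570359 mg/mL
Rate = 1560 mg/hr ÷ 4.570359 mg/mL = 341.3298 mL/hr
Duration = 668 mL ÷ 341.3298 mL/hr = 1.957051 hr

2.0 hours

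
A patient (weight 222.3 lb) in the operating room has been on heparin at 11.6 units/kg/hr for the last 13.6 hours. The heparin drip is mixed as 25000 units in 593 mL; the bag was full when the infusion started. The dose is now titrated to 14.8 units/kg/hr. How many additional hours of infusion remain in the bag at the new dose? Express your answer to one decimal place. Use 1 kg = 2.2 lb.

6.1 hours

Initial rate:
Weight = 222.3 lb ÷ 2.2 lb/kg = 101.0455 kg
Dose = 11.6 units/kg/hr × 101.0455 kg = 1172.127 units/hr
Concentration = 25000 units ÷ 593 mL = 42.15852 units/mL
Rate = 1172.127 units/hr ÷ 42.15852 units/mL = 27.80286 mL/hr
Volume infused so far = 27.80286 mL/hr × 13.6 hr = 378.1189 mL
Volume remaining = 593 − 378.1189 = 214.8811 mL
New rate:
Dose = 14.8 units/kg/hr × 101.0455 kg = 1495.473 units/hr
Rate = 1495.473 units/hr ÷ 42.15852 units/mL = 35.47261 mL/hr
Time remaining = 214.8811 mL ÷ 35.47261 mL/hr = 6.057663 hr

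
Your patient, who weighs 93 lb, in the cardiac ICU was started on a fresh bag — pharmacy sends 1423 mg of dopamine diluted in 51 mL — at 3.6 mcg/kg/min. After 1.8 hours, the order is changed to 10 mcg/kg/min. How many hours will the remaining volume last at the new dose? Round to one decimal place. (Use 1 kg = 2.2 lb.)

55.5 hours

Initial rate:
Weight = 93 lb ÷ 2.2 lb/kg = 42.27273 kg
Dose = 3.6 mcg/kg/min × 42.27273 kg = 152.1818 mcg/min
152.1818 mcg/min × 60 min/hr = 9130.909 mcg/hr
Concentration = 1423 mg ÷ 51 mL = 27.90196 mg/mL = 27901.96 mcg/mL
Rate = 9130.909 mcg/hr ÷ 27901.96 mcg/mL = 0.3272497 mL/hr
Volume infused so far = 0.3272497 mL/hr × 1.8 hr = 0.5890495 mL
Volume remaining = 51 − 0.5890495 = 50.41095 mL
New rate:
Dose = 10 mcg/kg/min × 42.27273 kg = 422.7273 mcg/min
422.7273 mcg/min × 60 min/hr = 25363.64 mcg/hr
Rate = 25363.64 mcg/hr ÷ 27901.96 mcg/mL = 0.909027 mL/hr
Time remaining = 50.41095 mL ÷ 0.909027 mL/hr = 55.45594 hr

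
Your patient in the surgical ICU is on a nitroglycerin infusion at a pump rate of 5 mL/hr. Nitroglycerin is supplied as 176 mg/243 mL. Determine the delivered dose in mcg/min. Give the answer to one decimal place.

Concentration = 176 mg ÷ 243 mL = 0.7242798 mg/mL = 724.2798 mcg/mL
Drug rate = 5 mL/hr × 724.2798 mcg/mL = 3621.399 mcg/hr
3621.399 mcg/hr ÷ 60 min/hr = 60.35665 mcg/min

60.4 mcg/min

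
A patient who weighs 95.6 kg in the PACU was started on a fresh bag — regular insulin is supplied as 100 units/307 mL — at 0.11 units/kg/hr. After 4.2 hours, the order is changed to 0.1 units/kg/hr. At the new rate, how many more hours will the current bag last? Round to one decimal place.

Initial rate:
Dose = 0.11 units/kg/hr × 95.6 kg = 10.516 units/hr
Concentration = 100 units ÷ 307 mL = 0.3257329 units/mL
Rate = 10.516 units/hr ÷ 0.3257329 units/mL = 32.28412 mL/hr
Volume infused so far = 32.28412 mL/hr × 4.2 hr = 135.5933 mL
Volume remaining = 307 − 135.5933 = 171.4067 mL
New rate:
Dose = 0.1 units/kg/hr × 95.6 kg = 9.56 units/hr
Rate = 9.56 units/hr ÷ 0.3257329 units/mL = 29.3492 mL/hr
Time remaining = 171.4067 mL ÷ 29.3492 mL/hr = 5.840251 hr

5.8 hours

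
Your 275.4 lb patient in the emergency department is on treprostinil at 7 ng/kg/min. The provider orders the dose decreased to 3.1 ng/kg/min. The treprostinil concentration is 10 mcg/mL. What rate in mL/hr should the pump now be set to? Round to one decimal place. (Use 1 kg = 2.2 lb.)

2.3 mL/hr

Weight = 275.4 lb ÷ 2.2 lb/kg = 125.1818 kg
Dose = 3.1 ng/kg/min × 125.1818 kg = 388.0636 ng/min
388.0636 ng/min × 60 min/hr = 23283.82 ng/hr
Concentration = 10 mcg/mL = 10000 ng/mL
Rate = 23283.82 ng/hr ÷ 10000 ng/mL = 2.328382 mL/hr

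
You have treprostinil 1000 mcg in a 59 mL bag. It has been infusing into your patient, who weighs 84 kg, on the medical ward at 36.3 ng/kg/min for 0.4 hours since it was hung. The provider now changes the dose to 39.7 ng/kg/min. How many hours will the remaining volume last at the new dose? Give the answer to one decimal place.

4.6 hours

Initial rate:
Dose = 36.3 ng/kg/min × 84 kg = 3049.2 ng/min
3049.2 ng/min × 60 min/hr = 182952 ng/hr
Concentration = 1000 mcg ÷ 59 mL = 16.94915 mcg/mL = 16949.15 ng/mL
Rate = 182952 ng/hr ÷ 16949.15 ng/mL = 10.79417 mL/hr
Volume infused so far = 10.79417 mL/hr × 0.4 hr = 4.317667 mL
Volume remaining = 59 − 4.317667 = 54.68233 mL
New rate:
Dose = 39.7 ng/kg/min × 84 kg = 3334.8 ng/min
3334.8 ng/min × 60 min/hr = 200088 ng/hr
Rate = 200088 ng/hr ÷ 16949.15 ng/mL = 11.80519 mL/hr
Time remaining = 54.68233 mL ÷ 11.80519 mL/hr = 4.632058 hr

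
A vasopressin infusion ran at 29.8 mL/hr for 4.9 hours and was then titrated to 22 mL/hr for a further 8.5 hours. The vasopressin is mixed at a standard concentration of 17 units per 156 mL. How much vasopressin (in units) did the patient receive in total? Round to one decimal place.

Concentration = 17 units ÷ 156 mL = 0.1089744 units/mL
Stage 1: 29.8 mL/hr × 4.9 hr = 146.02 mL → 146.02 mL × 0.1089744 units/mL = 15.91244 units
Stage 2: 22 mL/hr × 8.5 hr = 187 mL → 187 mL × 0.1089744 units/mL = 20.37821 units
Total = 15.91244 + 20.37821 = 36.29064 units

36.3 units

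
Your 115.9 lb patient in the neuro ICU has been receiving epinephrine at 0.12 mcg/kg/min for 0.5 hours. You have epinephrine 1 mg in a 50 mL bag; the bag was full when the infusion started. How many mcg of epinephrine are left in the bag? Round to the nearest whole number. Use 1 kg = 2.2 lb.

Weight = 115.9 lb ÷ 2.2 lb/kg = 52.68182 kg
Dose = 0.12 mcg/kg/min × 52.68182 kg = 6.321818 mcg/min
6.321818 mcg/min × 60 min/hr = 379.3091 mcg/hr
Concentration = 1 mg ÷ 50 mL = 0.02 mg/mL = 20 mcg/mL
Rate = 379.3091 mcg/hr ÷ 20 mcg/mL = 18.96545 mL/hr
Volume infused = 18.96545 mL/hr × 0.5 hr = 9.482727 mL
Volume remaining = 50 − 9.482727 = 40.51727 mL
Drug remaining = 40.51727 mL × 20 mcg/mL = 810.3455 mcg

810 mcg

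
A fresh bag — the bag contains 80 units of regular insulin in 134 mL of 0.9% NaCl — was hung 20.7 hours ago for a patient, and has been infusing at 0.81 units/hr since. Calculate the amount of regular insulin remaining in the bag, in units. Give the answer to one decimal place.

Concentration = 80 units ÷ 134 mL = 0.5970149 units/mL
Rate = 0.81 units/hr ÷ 0.5970149 units/mL = 1.35675 mL/hr
Volume infused = 1.35675 mL/hr × 20.7 hr = 28.08473 mL
Volume remaining = 134 − 28.08473 = 105.9153 mL
Drug remaining = 105.9153 mL × 0.5970149 units/mL = 63.233 units

63.2 units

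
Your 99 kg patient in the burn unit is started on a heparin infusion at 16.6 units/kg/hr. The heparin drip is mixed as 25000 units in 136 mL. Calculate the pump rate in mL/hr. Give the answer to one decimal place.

8.9 mL/hr

Dose = 16.6 units/kg/hr × 99 kg = 1643.4 units/hr
Concentration = 25000 units ÷ 136 mL = 183.8235 units/mL
Rate = 1643.4 units/hr ÷ 183.8235 units/mL = 8.940096 mL/hr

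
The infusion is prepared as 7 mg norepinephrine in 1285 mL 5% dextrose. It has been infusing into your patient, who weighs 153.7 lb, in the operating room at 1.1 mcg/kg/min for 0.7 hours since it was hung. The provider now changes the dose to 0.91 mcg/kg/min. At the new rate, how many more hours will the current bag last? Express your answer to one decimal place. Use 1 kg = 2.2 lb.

Initial rate:
Weight = 153.7 lb ÷ 2.2 lb/kg = 69.86364 kg
Dose = 1.1 mcg/kg/min × 69.86364 kg = 76.85 mcg/min
76.85 mcg/min × 60 min/hr = 4611 mcg/hr
Concentration = 7 mg ÷ 1285 mL = 0.005447471 mg/mL = 5.447471 mcg/mL
Rate = 4611 mcg/hr ÷ 5.447471 mcg/mL = 846.4479 mL/hr
Volume infused so far = 846.4479 mL/hr × 0.7 hr = 592.5135 mL
Volume remaining = 1285 − 592.5135 = 692.4865 mL
New rate:
Dose = 0.91 mcg/kg/min × 69.86364 kg = 63.57591 mcg/min
63.57591 mcg/min × 60 min/hr = 3814.555 mcg/hr
Rate = 3814.555 mcg/hr ÷ 5.447471 mcg/mL = 700.2432 mL/hr
Time remaining = 692.4865 mL ÷ 700.2432 mL/hr = 0.9889228 hr

1.0 hours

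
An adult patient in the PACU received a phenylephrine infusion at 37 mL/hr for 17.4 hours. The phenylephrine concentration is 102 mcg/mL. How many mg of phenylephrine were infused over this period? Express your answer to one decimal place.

65.7 mg

Drug rate = 37 mL/hr × 102 mcg/mL = 3774 mcg/hr
Total = 3774 mcg/hr × 17.4 hr = 65667.6 mcg = 65.6676 mg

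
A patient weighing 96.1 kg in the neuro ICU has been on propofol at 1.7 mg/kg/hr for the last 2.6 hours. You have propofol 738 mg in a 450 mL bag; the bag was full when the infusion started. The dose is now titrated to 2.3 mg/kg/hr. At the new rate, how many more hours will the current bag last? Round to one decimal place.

1.4 hours

Initial rate:
Dose = 1.7 mg/kg/hr × 96.1 kg = 163.37 mg/hr
Concentration = 738 mg ÷ 450 mL = 1.64 mg/mL
Rate = 163.37 mg/hr ÷ 1.64 mg/mL = 99.61585 mL/hr
Volume infused so far = 99.61585 mL/hr × 2.6 hr = 259.0012 mL
Volume remaining = 450 − 259.0012 = 190.9988 mL
New rate:
Dose = 2.3 mg/kg/hr × 96.1 kg = 221.03 mg/hr
Rate = 221.03 mg/hr ÷ 1.64 mg/mL = 134.7744 mL/hr
Time remaining = 190.9988 mL ÷ 134.7744 mL/hr = 1.417174 hr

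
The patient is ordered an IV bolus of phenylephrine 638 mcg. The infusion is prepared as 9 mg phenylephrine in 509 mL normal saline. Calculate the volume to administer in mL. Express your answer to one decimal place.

Concentration = 9 mg ÷ 509 mL = 0.01768173 mg/mL = 17.68173 mcg/mL
Volume = 638 mcg ÷ 17.68173 mcg/mL = 36.08244 mL

36.1 mL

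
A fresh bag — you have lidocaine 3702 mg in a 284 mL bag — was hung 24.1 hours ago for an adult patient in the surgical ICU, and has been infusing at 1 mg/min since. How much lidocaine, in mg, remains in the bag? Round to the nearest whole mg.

2256 mg

1 mg/min × 60 min/hr = 60 mg/hr
Concentration = 3702 mg ÷ 284 mL = 13.03521 mg/mL
Rate = 60 mg/hr ÷ 13.03521 mg/mL = 4.602917 mL/hr
Volume infused = 4.602917 mL/hr × 24.1 hr = 110.9303 mL
Volume remaining = 284 − 110.9303 = 173.0697 mL
Drug remaining = 173.0697 mL × 13.03521 mg/mL = 2256 mg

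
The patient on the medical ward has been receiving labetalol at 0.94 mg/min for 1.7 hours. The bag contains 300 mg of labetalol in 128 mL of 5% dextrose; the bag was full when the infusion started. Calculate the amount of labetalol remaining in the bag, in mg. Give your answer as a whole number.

204 mg

0.94 mg/min × 60 min/hr = 56.4 mg/hr
Concentration = 300 mg ÷ 128 mL = 2.34375 mg/mL
Rate = 56.4 mg/hr ÷ 2.34375 mg/mL = 24.064 mL/hr
Volume infused = 24.064 mL/hr × 1.7 hr = 40.9088 mL
Volume remaining = 128 − 40.9088 = 87.0912 mL
Drug remaining = 87.0912 mL × 2.34375 mg/mL = 204.12 mg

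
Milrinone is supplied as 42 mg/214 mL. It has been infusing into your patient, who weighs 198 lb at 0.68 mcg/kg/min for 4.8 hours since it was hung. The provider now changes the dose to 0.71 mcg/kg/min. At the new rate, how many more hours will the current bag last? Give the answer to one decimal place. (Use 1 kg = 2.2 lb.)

6.4 hours

Initial rate:
Weight = 198 lb ÷ 2.2 lb/kg = 90 kg
Dose = 0.68 mcg/kg/min × 90 kg = 61.2 mcg/min
61.2 mcg/min × 60 min/hr = 3672 mcg/hr
Concentration = 42 mg ÷ 214 mL = 0.1962617 mg/mL = 196.2617 mcg/mL
Rate = 3672 mcg/hr ÷ 196.2617 mcg/mL = 18.70971 mL/hr
Volume infused so far = 18.70971 mL/hr × 4.8 hr = 89.80663 mL
Volume remaining = 214 − 89.80663 = 124.1934 mL
New rate:
Dose = 0.71 mcg/kg/min × 90 kg = 63.9 mcg/min
63.9 mcg/min × 60 min/hr = 3834 mcg/hr
Rate = 3834 mcg/hr ÷ 196.2617 mcg/mL = 19.53514 mL/hr
Time remaining = 124.1934 mL ÷ 19.53514 mL/hr = 6.357433 hr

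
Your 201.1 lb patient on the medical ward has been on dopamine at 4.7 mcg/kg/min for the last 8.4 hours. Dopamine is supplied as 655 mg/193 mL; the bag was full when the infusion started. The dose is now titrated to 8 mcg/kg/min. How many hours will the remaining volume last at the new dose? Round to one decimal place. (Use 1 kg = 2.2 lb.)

Initial rate:
Weight = 201.1 lb ÷ 2.2 lb/kg = 91.40909 kg
Dose = 4.7 mcg/kg/min × 91.40909 kg = 429.6227 mcg/min
429.6227 mcg/min × 60 min/hr = 25777.36 mcg/hr
Concentration = 655 mg ÷ 193 mL = 3.393782 mg/mL = 3393.782 mcg/mL
Rate = 25777.36 mcg/hr ÷ 3393.782 mcg/mL = 7.595467 mL/hr
Volume infused so far = 7.595467 mL/hr × 8.4 hr = 63.80193 mL
Volume remaining = 193 − 63.80193 = 129.1981 mL
New rate:
Dose = 8 mcg/kg/min × 91.40909 kg = 731.2727 mcg/min
731.2727 mcg/min × 60 min/hr = 43876.36 mcg/hr
Rate = 43876.36 mcg/hr ÷ 3393.782 mcg/mL = 12.92846 mL/hr
Time remaining = 129.1981 mL ÷ 12.92846 mL/hr = 9.993311 hr

10.0 hours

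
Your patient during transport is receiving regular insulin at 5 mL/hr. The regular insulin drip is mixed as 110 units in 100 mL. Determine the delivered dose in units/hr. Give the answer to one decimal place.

5.5 units/hr

Concentration = 110 units ÷ 100 mL = 1.1 units/mL
Drug rate = 5 mL/hr × 1.1 units/mL = 5.5 units/hr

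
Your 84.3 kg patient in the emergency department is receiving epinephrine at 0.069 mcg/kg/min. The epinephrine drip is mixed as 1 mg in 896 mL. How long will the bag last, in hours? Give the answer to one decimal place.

2.9 hours

Dose = 0.069 mcg/kg/min × 84.3 kg = 5.8167 mcg/min
5.8167 mcg/min × 60 min/hr = 349.002 mcg/hr
Concentration = 1 mg ÷ 896 mL = 0.001116071 mg/mL = 1.116071 mcg/mL
Rate = 349.002 mcg/hr ÷ 1.116071 mcg/mL = 312.7058 mL/hr
Duration = 896 mL ÷ 312.7058 mL/hr = 2.865313 hr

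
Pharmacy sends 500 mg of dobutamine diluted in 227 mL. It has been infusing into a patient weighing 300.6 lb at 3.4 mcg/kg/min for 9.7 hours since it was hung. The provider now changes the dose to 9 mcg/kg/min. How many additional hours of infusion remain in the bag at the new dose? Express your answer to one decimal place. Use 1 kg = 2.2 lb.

3.1 hours

Initial rate:
Weight = 300.6 lb ÷ 2.2 lb/kg = 136.6364 kg
Dose = 3.4 mcg/kg/min × 136.6364 kg = 464.5636 mcg/min
464.5636 mcg/min × 60 min/hr = 27873.82 mcg/hr
Concentration = 500 mg ÷ 227 mL = 2.202643 mg/mL = 2202.643 mcg/mL
Rate = 27873.82 mcg/hr ÷ 2202.643 mcg/mL = 12.65471 mL/hr
Volume infused so far = 12.65471 mL/hr × 9.7 hr = 122.7507 mL
Volume remaining = 227 − 122.7507 = 104.2493 mL
New rate:
Dose = 9 mcg/kg/min × 136.6364 kg = 1229.727 mcg/min
1229.727 mcg/min × 60 min/hr = 73783.64 mcg/hr
Rate = 73783.64 mcg/hr ÷ 2202.643 mcg/mL = 33.49777 mL/hr
Time remaining = 104.2493 mL ÷ 33.49777 mL/hr = 3.112126 hr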